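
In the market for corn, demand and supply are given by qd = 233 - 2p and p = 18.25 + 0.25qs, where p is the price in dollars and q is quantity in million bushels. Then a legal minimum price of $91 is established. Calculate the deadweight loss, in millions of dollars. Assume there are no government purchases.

2400

Rearranging supply gives qs = 4p - 73. Equilibrium: 233 - 2p = 4p - 73, so 306 = 6p and p* = 51, q* = 131.
The floor of 91 is above the equilibrium price 51, so it binds.
At p = 91: qd = 233 - 2·91 = 51 and qs = 4·91 - 73 = 291.
Quantity traded falls to 51. At q = 51 the demand price is (233 - 51)/2 = 91 and the supply price is (73 + 51)/4 = 31.
Deadweight loss = ½ · (91 - 31) · (131 - 51) = ½ · 60 · 80 = 2400.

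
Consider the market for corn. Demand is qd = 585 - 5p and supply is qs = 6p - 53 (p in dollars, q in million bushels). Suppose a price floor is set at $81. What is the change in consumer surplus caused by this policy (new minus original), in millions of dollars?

-5462.5

Without the control the market clears where 585 - 5p = 6p - 53, i.e. p* = 58 and q* = 295.
Because the floor (81) lies above the market-clearing price, it is binding.
At p = 81: qd = 585 - 5·81 = 180 and qs = 6·81 - 53 = 433.
Consumer surplus without the control is ½ · (117 - 58) · 295 = 8702.5.
With the floor, consumers buy 180 units at 81, so CS = ½ · (117 - 81) · 180 = 3240.
Change in consumer surplus = 3240 - 8702.5 = -5462.5.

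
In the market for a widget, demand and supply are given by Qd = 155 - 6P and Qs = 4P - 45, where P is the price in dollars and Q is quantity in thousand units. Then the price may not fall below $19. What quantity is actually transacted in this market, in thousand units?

35

Setting quantity demanded equal to quantity supplied, 155 - 6P = 4P - 45, gives P* = 20 and Q* = 35.
The floor of 19 is below the equilibrium price 20, so it is not binding; the market clears at P* = 20, Q* = 35.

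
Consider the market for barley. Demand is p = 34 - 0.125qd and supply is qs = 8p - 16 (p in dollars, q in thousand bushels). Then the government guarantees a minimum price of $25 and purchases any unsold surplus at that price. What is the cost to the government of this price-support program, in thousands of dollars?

Rearranging demand gives qd = 272 - 8p. Without the control the market clears where 272 - 8p = 8p - 16, i.e. p* = 18 and q* = 128.
Since 25 > 18, the floor is binding.
At p = 25: qd = 272 - 8·25 = 72 and qs = 8·25 - 16 = 184.
Surplus = qs - qd = 112.
Government expenditure = surplus × support price = 112 × 25 = 2800.

2800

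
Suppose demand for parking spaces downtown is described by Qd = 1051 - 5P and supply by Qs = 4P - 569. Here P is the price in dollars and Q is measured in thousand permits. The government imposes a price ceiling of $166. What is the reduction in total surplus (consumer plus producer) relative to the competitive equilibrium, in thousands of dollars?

In a free market, 1051 - 5P = 4P - 569 gives the equilibrium P* = 180, Q* = 151.
Since 166 < 180, the ceiling is binding.
At P = 166: Qd = 1051 - 5·166 = 221 and Qs = 4·166 - 569 = 95.
Quantity traded falls to 95. At Q = 95 the demand price is (1051 - 95)/5 = 191.2 and the supply price is (569 + 95)/4 = 166.
Deadweight loss = ½ · (191.2 - 166) · (151 - 95) = ½ · 25.2 · 56 = 705.6.

705.6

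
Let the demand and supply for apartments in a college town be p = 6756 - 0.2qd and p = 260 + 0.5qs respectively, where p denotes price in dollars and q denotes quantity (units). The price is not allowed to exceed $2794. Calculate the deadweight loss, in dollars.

6209330.4

Rearranging demand gives qd = 33780 - 5p; rearranging supply gives qs = 2p - 520. Setting quantity demanded equal to quantity supplied, 33780 - 5p = 2p - 520, gives p* = 4900 and q* = 9280.
The ceiling of 2794 is below the equilibrium price 4900, so it binds.
At p = 2794: qd = 33780 - 5·2794 = 19810 and qs = 2·2794 - 520 = 5068.
Quantity traded falls to 5068. At q = 5068 the demand price is (33780 - 5068)/5 = 5742.4 and the supply price is (520 + 5068)/2 = 2794.
Deadweight loss = ½ · (5742.4 - 2794) · (9280 - 5068) = ½ · 2948.4 · 4212 = 6209330.4.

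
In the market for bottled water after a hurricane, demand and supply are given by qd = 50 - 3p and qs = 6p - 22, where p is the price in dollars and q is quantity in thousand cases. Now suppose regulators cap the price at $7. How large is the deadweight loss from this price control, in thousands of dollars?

Equilibrium: 50 - 3p = 6p - 22, so 72 = 9p and p* = 8, q* = 26.
The ceiling of 7 is below the equilibrium price 8, so it binds.
At p = 7: qd = 50 - 3·7 = 29 and qs = 6·7 - 22 = 20.
Quantity traded falls to 20. At q = 20 the demand price is (50 - 20)/3 = 10 and the supply price is (22 + 20)/6 = 7.
Deadweight loss = ½ · (10 - 7) · (26 - 20) = ½ · 3 · 6 = 9.

9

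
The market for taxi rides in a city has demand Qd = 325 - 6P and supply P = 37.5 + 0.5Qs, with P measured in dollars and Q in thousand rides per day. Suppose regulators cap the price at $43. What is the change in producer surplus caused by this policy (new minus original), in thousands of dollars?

Rearranging supply gives Qs = 2P - 75. Without the control the market clears where 325 - 6P = 2P - 75, i.e. P* = 50 and Q* = 25.
The ceiling of 43 is below the equilibrium price 50, so it binds.
At P = 43: Qd = 325 - 6·43 = 67 and Qs = 2·43 - 75 = 11.
Producer surplus without the control is ½ · (50 - 37.5) · 25 = 156.25.
With the ceiling, producers sell 11 units at 43, so PS = ½ · (43 - 37.5) · 11 = 30.25.
Change in producer surplus = 30.25 - 156.25 = -126.

-126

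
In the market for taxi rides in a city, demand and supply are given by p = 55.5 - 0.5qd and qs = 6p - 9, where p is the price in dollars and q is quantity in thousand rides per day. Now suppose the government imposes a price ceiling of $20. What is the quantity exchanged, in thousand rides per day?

Rearranging demand gives qd = 111 - 2p. Equilibrium: 111 - 2p = 6p - 9, so 120 = 8p and p* = 15, q* = 81.
Since 20 is above p* = 15, the ceiling does not bind and the free-market outcome prevails.

81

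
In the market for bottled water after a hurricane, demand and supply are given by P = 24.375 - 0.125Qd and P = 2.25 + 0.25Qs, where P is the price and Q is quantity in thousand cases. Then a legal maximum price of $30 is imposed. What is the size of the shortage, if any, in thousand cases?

0

Rearranging demand gives Qd = 195 - 8P; rearranging supply gives Qs = 4P - 9. Without the control the market clears where 195 - 8P = 4P - 9, i.e. P* = 17 and Q* = 59.
Since 30 is above P* = 17, the ceiling does not bind and the free-market outcome prevails.
Since the control does not bind, there is no shortage.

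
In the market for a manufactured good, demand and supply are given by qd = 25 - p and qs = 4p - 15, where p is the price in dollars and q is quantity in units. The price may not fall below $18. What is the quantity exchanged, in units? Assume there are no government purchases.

7

Without the control the market clears where 25 - p = 4p - 15, i.e. p* = 8 and q* = 17.
Since 18 > 8, the floor is binding.
At p = 18: qd = 25 - 18 = 7 and qs = 4·18 - 15 = 57.
The quantity actually transacted is the short side, demand: 7.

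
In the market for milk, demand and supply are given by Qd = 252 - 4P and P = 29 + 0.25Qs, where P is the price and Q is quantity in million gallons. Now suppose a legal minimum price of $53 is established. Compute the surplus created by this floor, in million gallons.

56

Rearranging supply gives Qs = 4P - 116. Without the control the market clears where 252 - 4P = 4P - 116, i.e. P* = 46 and Q* = 68.
Because the floor (53) lies above the market-clearing price, it is binding.
At P = 53: Qd = 252 - 4·53 = 40 and Qs = 4·53 - 116 = 96.
Surplus = Qs - Qd = 96 - 40 = 56.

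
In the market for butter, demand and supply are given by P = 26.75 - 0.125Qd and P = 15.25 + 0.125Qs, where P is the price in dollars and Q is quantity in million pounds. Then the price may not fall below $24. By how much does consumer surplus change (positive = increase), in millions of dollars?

Rearranging demand gives Qd = 214 - 8P; rearranging supply gives Qs = 8P - 122. Without the control the market clears where 214 - 8P = 8P - 122, i.e. P* = 21 and Q* = 46.
Since 24 > 21, the floor is binding.
At P = 24: Qd = 214 - 8·24 = 22 and Qs = 8·24 - 122 = 70.
Consumer surplus without the control is ½ · (26.75 - 21) · 46 = 132.25.
With the floor, consumers buy 22 units at 24, so CS = ½ · (26.75 - 24) · 22 = 30.25.
Change in consumer surplus = 30.25 - 132.25 = -102.

-102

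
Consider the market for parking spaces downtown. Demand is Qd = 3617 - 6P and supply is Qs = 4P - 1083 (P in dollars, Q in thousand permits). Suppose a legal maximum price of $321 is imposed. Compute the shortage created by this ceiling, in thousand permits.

Setting quantity demanded equal to quantity supplied, 3617 - 6P = 4P - 1083, gives P* = 470 and Q* = 797.
Because the ceiling (321) lies below the market-clearing price, it is binding.
At P = 321: Qd = 3617 - 6·321 = 1691 and Qs = 4·321 - 1083 = 201.
Shortage = Qd - Qs = 1691 - 201 = 1490.

1490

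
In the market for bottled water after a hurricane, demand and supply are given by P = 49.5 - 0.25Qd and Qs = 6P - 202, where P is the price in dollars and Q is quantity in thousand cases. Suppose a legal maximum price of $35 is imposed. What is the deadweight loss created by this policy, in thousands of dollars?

Rearranging demand gives Qd = 198 - 4P. Setting quantity demanded equal to quantity supplied, 198 - 4P = 6P - 202, gives P* = 40 and Q* = 38.
Since 35 < 40, the ceiling is binding.
At P = 35: Qd = 198 - 4·35 = 58 and Qs = 6·35 - 202 = 8.
Quantity traded falls to 8. At Q = 8 the demand price is (198 - 8)/4 = 47.5 and the supply price is (202 + 8)/6 = 35.
Deadweight loss = ½ · (47.5 - 35) · (38 - 8) = ½ · 12.5 · 30 = 187.5.

187.5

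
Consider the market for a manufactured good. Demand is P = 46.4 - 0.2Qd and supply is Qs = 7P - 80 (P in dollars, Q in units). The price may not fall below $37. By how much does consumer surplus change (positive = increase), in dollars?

-819.5

Rearranging demand gives Qd = 232 - 5P. Setting quantity demanded equal to quantity supplied, 232 - 5P = 7P - 80, gives P* = 26 and Q* = 102.
Since 37 > 26, the floor is binding.
At P = 37: Qd = 232 - 5·37 = 47 and Qs = 7·37 - 80 = 179.
Consumer surplus without the control is ½ · (46.4 - 26) · 102 = 1040.4.
With the floor, consumers buy 47 units at 37, so CS = ½ · (46.4 - 37) · 47 = 220.9.
Change in consumer surplus = 220.9 - 1040.4 = -819.5.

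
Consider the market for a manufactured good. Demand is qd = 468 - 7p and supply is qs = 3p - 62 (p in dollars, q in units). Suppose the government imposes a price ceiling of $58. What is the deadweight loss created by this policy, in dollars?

Equilibrium: 468 - 7p = 3p - 62, so 530 = 10p and p* = 53, q* = 97.
The ceiling of 58 is above the equilibrium price 53, so it is not binding; the market clears at p* = 53, q* = 97.
Since the control does not bind, no trades are prevented and deadweight loss is zero.

0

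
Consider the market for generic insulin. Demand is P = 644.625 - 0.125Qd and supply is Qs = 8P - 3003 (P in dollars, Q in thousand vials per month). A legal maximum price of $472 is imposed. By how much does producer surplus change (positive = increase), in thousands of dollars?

Rearranging demand gives Qd = 5157 - 8P. Without the control the market clears where 5157 - 8P = 8P - 3003, i.e. P* = 510 and Q* = 1077.
Since 472 < 510, the ceiling is binding.
At P = 472: Qd = 5157 - 8·472 = 1381 and Qs = 8·472 - 3003 = 773.
Producer surplus without the control is ½ · (510 - 375.375) · 1077 = 72495.5625.
With the ceiling, producers sell 773 units at 472, so PS = ½ · (472 - 375.375) · 773 = 37345.5625.
Change in producer surplus = 37345.5625 - 72495.5625 = -35150.

-35150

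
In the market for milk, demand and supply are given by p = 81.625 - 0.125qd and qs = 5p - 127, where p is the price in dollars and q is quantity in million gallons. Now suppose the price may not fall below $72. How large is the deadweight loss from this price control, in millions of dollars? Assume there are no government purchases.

1497.6

Rearranging demand gives qd = 653 - 8p. Without the control the market clears where 653 - 8p = 5p - 127, i.e. p* = 60 and q* = 173.
The floor of 72 is above the equilibrium price 60, so it binds.
At p = 72: qd = 653 - 8·72 = 77 and qs = 5·72 - 127 = 233.
Quantity traded falls to 77. At q = 77 the demand price is (653 - 77)/8 = 72 and the supply price is (127 + 77)/5 = 40.8.
Deadweight loss = ½ · (72 - 40.8) · (173 - 77) = ½ · 31.2 · 96 = 1497.6.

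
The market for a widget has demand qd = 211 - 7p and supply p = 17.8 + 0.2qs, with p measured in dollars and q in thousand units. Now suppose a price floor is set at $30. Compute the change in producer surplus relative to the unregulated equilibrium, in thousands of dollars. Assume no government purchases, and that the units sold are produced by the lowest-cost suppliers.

Rearranging supply gives qs = 5p - 89. Without the control the market clears where 211 - 7p = 5p - 89, i.e. p* = 25 and q* = 36.
The floor of 30 is above the equilibrium price 25, so it binds.
At p = 30: qd = 211 - 7·30 = 1 and qs = 5·30 - 89 = 61.
Producer surplus without the control is ½ · (25 - 17.8) · 36 = 129.6.
With the floor, 1 units are sold at 30. The supply price at q = 1 is 18, so PS = ½ · [(30 - 17.8) + (30 - 18)] · 1 = 12.1.
Change in producer surplus = 12.1 - 129.6 = -117.5.

-117.5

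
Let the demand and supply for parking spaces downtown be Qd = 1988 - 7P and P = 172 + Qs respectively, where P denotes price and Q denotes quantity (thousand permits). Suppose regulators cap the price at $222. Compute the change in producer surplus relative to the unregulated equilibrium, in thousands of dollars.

-3552

Rearranging supply gives Qs = P - 172. Without the control the market clears where 1988 - 7P = P - 172, i.e. P* = 270 and Q* = 98.
Since 222 < 270, the ceiling is binding.
At P = 222: Qd = 1988 - 7·222 = 434 and Qs = 222 - 172 = 50.
Producer surplus without the control is ½ · (270 - 172) · 98 = 4802.
With the ceiling, producers sell 50 units at 222, so PS = ½ · (222 - 172) · 50 = 1250.
Change in producer surplus = 1250 - 4802 = -3552.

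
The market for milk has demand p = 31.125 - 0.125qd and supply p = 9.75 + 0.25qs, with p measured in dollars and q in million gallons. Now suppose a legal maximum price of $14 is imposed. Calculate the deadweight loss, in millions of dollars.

Rearranging demand gives qd = 249 - 8p; rearranging supply gives qs = 4p - 39. Equilibrium: 249 - 8p = 4p - 39, so 288 = 12p and p* = 24, q* = 57.
Since 14 < 24, the ceiling is binding.
At p = 14: qd = 249 - 8·14 = 137 and qs = 4·14 - 39 = 17.
Quantity traded falls to 17. At q = 17 the demand price is (249 - 17)/8 = 29 and the supply price is (39 + 17)/4 = 14.
Deadweight loss = ½ · (29 - 14) · (57 - 17) = ½ · 15 · 40 = 300.

300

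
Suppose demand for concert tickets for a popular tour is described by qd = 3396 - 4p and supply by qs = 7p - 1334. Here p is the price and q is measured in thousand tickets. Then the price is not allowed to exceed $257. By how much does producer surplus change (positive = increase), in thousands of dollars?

-185196.5

Setting quantity demanded equal to quantity supplied, 3396 - 4p = 7p - 1334, gives p* = 430 and q* = 1676.
Since 257 < 430, the ceiling is binding.
At p = 257: qd = 3396 - 4·257 = 2368 and qs = 7·257 - 1334 = 465.
Producer surplus without the control is ½ · (430 - 1334/7) · 1676 = 1404488/7.
With the ceiling, producers sell 465 units at 257, so PS = ½ · (257 - 1334/7) · 465 = 216225/14.
Change in producer surplus = 216225/14 - 1404488/7 = -185196.5.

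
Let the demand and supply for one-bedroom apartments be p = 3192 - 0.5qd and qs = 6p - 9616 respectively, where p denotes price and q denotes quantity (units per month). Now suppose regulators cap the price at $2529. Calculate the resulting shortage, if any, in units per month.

0

Rearranging demand gives qd = 6384 - 2p. Equilibrium: 6384 - 2p = 6p - 9616, so 16000 = 8p and p* = 2000, q* = 2384.
Since 2529 is above p* = 2000, the ceiling does not bind and the free-market outcome prevails.
Since the control does not bind, there is no shortage.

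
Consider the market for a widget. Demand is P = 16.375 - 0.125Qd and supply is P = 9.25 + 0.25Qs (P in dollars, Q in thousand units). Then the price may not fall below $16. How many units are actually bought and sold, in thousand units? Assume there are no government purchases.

Rearranging demand gives Qd = 131 - 8P; rearranging supply gives Qs = 4P - 37. In a free market, 131 - 8P = 4P - 37 gives the equilibrium P* = 14, Q* = 19.
Since 16 > 14, the floor is binding.
At P = 16: Qd = 131 - 8·16 = 3 and Qs = 4·16 - 37 = 27.
The quantity actually transacted is the short side, demand: 3.

3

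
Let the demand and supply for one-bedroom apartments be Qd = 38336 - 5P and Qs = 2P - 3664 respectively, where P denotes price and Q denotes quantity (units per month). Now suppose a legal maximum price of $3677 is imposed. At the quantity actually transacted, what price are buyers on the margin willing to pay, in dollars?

6929.2

Without the control the market clears where 38336 - 5P = 2P - 3664, i.e. P* = 6000 and Q* = 8336.
The ceiling of 3677 is below the equilibrium price 6000, so it binds.
At P = 3677: Qd = 38336 - 5·3677 = 19951 and Qs = 2·3677 - 3664 = 3690.
Only 3690 units reach the market. On the demand curve, the marginal buyer's willingness to pay at Q = 3690 is (38336 - 3690)/5 = 6929.2.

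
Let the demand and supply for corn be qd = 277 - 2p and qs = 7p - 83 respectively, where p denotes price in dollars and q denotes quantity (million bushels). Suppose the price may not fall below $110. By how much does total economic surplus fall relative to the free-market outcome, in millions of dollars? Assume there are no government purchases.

Equilibrium: 277 - 2p = 7p - 83, so 360 = 9p and p* = 40, q* = 197.
Since 110 > 40, the floor is binding.
At p = 110: qd = 277 - 2·110 = 57 and qs = 7·110 - 83 = 687.
Quantity traded falls to 57. At q = 57 the demand price is (277 - 57)/2 = 110 and the supply price is (83 + 57)/7 = 20.
Deadweight loss = ½ · (110 - 20) · (197 - 57) = ½ · 90 · 140 = 6300.

6300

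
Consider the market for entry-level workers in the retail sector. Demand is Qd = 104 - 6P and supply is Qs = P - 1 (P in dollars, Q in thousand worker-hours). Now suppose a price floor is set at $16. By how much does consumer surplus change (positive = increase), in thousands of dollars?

-11

Without the control the market clears where 104 - 6P = P - 1, i.e. P* = 15 and Q* = 14.
The floor of 16 is above the equilibrium price 15, so it binds.
At P = 16: Qd = 104 - 6·16 = 8 and Qs = 16 - 1 = 15.
Consumer surplus without the control is ½ · (52/3 - 15) · 14 = 49/3.
With the floor, consumers buy 8 units at 16, so CS = ½ · (52/3 - 16) · 8 = 16/3.
Change in consumer surplus = 16/3 - 49/3 = -11.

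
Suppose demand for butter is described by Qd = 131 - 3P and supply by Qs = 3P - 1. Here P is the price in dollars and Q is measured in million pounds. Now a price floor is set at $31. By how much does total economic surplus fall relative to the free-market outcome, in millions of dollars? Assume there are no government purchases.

243

Equilibrium: 131 - 3P = 3P - 1, so 132 = 6P and P* = 22, Q* = 65.
The floor of 31 is above the equilibrium price 22, so it binds.
At P = 31: Qd = 131 - 3·31 = 38 and Qs = 3·31 - 1 = 92.
Quantity traded falls to 38. At Q = 38 the demand price is (131 - 38)/3 = 31 and the supply price is (1 + 38)/3 = 13.
Deadweight loss = ½ · (31 - 13) · (65 - 38) = ½ · 18 · 27 = 243.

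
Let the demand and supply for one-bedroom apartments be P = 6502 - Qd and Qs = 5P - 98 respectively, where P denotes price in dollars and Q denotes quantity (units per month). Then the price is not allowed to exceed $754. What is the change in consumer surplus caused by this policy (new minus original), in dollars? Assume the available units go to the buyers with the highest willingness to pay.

-225938

Rearranging demand gives Qd = 6502 - P. Setting quantity demanded equal to quantity supplied, 6502 - P = 5P - 98, gives P* = 1100 and Q* = 5402.
Because the ceiling (754) lies below the market-clearing price, it is binding.
At P = 754: Qd = 6502 - 754 = 5748 and Qs = 5·754 - 98 = 3672.
Consumer surplus without the control is ½ · (6502 - 1100) · 5402 = 14590802.
With the ceiling, 3672 units are sold at 754 (assume they go to the highest-value buyers). The demand price at Q = 3672 is 2830, so CS = ½ · [(6502 - 754) + (2830 - 754)] · 3672 = 14364864.
Change in consumer surplus = 14364864 - 14590802 = -225938.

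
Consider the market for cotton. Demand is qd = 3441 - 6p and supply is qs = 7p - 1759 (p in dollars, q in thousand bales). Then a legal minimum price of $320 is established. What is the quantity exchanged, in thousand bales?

Setting quantity demanded equal to quantity supplied, 3441 - 6p = 7p - 1759, gives p* = 400 and q* = 1041.
Since 320 is below p* = 400, the floor does not bind and the free-market outcome prevails.

1041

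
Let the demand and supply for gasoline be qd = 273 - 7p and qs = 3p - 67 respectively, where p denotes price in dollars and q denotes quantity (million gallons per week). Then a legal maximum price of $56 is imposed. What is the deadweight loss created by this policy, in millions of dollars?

Without the control the market clears where 273 - 7p = 3p - 67, i.e. p* = 34 and q* = 35.
The ceiling of 56 is above the equilibrium price 34, so it is not binding; the market clears at p* = 34, q* = 35.
Since the control does not bind, no trades are prevented and deadweight loss is zero.

0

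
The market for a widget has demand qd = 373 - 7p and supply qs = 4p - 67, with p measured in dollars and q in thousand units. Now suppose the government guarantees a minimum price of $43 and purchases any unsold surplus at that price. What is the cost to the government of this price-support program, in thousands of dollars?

1419

Equilibrium: 373 - 7p = 4p - 67, so 440 = 11p and p* = 40, q* = 93.
Because the floor (43) lies above the market-clearing price, it is binding.
At p = 43: qd = 373 - 7·43 = 72 and qs = 4·43 - 67 = 105.
Surplus = qs - qd = 33.
Government expenditure = surplus × support price = 33 × 43 = 1419.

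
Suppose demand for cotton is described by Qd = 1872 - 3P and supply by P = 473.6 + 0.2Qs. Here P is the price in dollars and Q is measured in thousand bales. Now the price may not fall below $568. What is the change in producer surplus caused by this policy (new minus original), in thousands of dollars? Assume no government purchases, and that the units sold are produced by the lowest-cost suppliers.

5084.4

Rearranging supply gives Qs = 5P - 2368. Setting quantity demanded equal to quantity supplied, 1872 - 3P = 5P - 2368, gives P* = 530 and Q* = 282.
The floor of 568 is above the equilibrium price 530, so it binds.
At P = 568: Qd = 1872 - 3·568 = 168 and Qs = 5·568 - 2368 = 472.
Producer surplus without the control is ½ · (530 - 473.6) · 282 = 7952.4.
With the floor, 168 units are sold at 568. The supply price at Q = 168 is 507.2, so PS = ½ · [(568 - 473.6) + (568 - 507.2)] · 168 = 13036.8.
Change in producer surplus = 13036.8 - 7952.4 = 5084.4.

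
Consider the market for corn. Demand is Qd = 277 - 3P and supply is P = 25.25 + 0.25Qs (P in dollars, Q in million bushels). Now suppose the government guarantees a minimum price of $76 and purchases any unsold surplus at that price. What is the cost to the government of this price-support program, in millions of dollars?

11704

Rearranging supply gives Qs = 4P - 101. Without the control the market clears where 277 - 3P = 4P - 101, i.e. P* = 54 and Q* = 115.
Since 76 > 54, the floor is binding.
At P = 76: Qd = 277 - 3·76 = 49 and Qs = 4·76 - 101 = 203.
Surplus = Qs - Qd = 154.
Government expenditure = surplus × support price = 154 × 76 = 11704.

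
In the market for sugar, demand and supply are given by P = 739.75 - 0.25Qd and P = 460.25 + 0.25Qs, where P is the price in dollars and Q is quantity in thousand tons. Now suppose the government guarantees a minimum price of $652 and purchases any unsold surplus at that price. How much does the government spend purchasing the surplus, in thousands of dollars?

Rearranging demand gives Qd = 2959 - 4P; rearranging supply gives Qs = 4P - 1841. Setting quantity demanded equal to quantity supplied, 2959 - 4P = 4P - 1841, gives P* = 600 and Q* = 559.
Since 652 > 600, the floor is binding.
At P = 652: Qd = 2959 - 4·652 = 351 and Qs = 4·652 - 1841 = 767.
Surplus = Qs - Qd = 416.
Government expenditure = surplus × support price = 416 × 652 = 271232.

271232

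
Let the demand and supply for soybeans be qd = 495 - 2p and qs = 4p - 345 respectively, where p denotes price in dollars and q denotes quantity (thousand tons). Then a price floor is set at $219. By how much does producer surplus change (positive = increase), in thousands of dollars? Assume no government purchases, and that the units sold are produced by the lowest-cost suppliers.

Setting quantity demanded equal to quantity supplied, 495 - 2p = 4p - 345, gives p* = 140 and q* = 215.
The floor of 219 is above the equilibrium price 140, so it binds.
At p = 219: qd = 495 - 2·219 = 57 and qs = 4·219 - 345 = 531.
Producer surplus without the control is ½ · (140 - 86.25) · 215 = 5778.125.
With the floor, 57 units are sold at 219. The supply price at q = 57 is 100.5, so PS = ½ · [(219 - 86.25) + (219 - 100.5)] · 57 = 7160.625.
Change in producer surplus = 7160.625 - 5778.125 = 1382.5.

1382.5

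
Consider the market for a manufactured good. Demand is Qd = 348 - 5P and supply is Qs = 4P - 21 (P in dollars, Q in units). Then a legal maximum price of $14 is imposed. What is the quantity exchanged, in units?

35

Equilibrium: 348 - 5P = 4P - 21, so 369 = 9P and P* = 41, Q* = 143.
Since 14 < 41, the ceiling is binding.
At P = 14: Qd = 348 - 5·14 = 278 and Qs = 4·14 - 21 = 35.
The quantity actually transacted is the short side, supply: 35.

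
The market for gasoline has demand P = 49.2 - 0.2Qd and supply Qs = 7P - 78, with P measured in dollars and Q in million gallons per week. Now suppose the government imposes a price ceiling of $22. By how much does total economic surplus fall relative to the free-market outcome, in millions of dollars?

Rearranging demand gives Qd = 246 - 5P. Equilibrium: 246 - 5P = 7P - 78, so 324 = 12P and P* = 27, Q* = 111.
Since 22 < 27, the ceiling is binding.
At P = 22: Qd = 246 - 5·22 = 136 and Qs = 7·22 - 78 = 76.
Quantity traded falls to 76. At Q = 76 the demand price is (246 - 76)/5 = 34 and the supply price is (78 + 76)/7 = 22.
Deadweight loss = ½ · (34 - 22) · (111 - 76) = ½ · 12 · 35 = 210.

210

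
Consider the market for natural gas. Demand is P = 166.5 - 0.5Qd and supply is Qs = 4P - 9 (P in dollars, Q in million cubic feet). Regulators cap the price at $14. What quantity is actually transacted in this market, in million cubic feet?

Rearranging demand gives Qd = 333 - 2P. Without the control the market clears where 333 - 2P = 4P - 9, i.e. P* = 57 and Q* = 219.
The ceiling of 14 is below the equilibrium price 57, so it binds.
At P = 14: Qd = 333 - 2·14 = 305 and Qs = 4·14 - 9 = 47.
The quantity actually transacted is the short side, supply: 47.

47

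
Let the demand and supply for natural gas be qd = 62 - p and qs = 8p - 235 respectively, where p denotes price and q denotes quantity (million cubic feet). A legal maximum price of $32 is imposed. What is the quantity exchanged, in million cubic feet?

21

Without the control the market clears where 62 - p = 8p - 235, i.e. p* = 33 and q* = 29.
Since 32 < 33, the ceiling is binding.
At p = 32: qd = 62 - 32 = 30 and qs = 8·32 - 235 = 21.
The quantity actually transacted is the short side, supply: 21.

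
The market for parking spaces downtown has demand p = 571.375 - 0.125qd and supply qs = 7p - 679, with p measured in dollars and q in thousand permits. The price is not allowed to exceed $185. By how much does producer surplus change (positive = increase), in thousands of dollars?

-196927.5

Rearranging demand gives qd = 4571 - 8p. Setting quantity demanded equal to quantity supplied, 4571 - 8p = 7p - 679, gives p* = 350 and q* = 1771.
Because the ceiling (185) lies below the market-clearing price, it is binding.
At p = 185: qd = 4571 - 8·185 = 3091 and qs = 7·185 - 679 = 616.
Producer surplus without the control is ½ · (350 - 97) · 1771 = 224031.5.
With the ceiling, producers sell 616 units at 185, so PS = ½ · (185 - 97) · 616 = 27104.
Change in producer surplus = 27104 - 224031.5 = -196927.5.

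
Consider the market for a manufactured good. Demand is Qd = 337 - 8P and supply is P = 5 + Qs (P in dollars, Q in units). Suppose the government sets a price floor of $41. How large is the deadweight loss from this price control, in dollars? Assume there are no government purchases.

324

Rearranging supply gives Qs = P - 5. Setting quantity demanded equal to quantity supplied, 337 - 8P = P - 5, gives P* = 38 and Q* = 33.
Because the floor (41) lies above the market-clearing price, it is binding.
At P = 41: Qd = 337 - 8·41 = 9 and Qs = 41 - 5 = 36.
Quantity traded falls to 9. At Q = 9 the demand price is (337 - 9)/8 = 41 and the supply price is 5 + 9 = 14.
Deadweight loss = ½ · (41 - 14) · (33 - 9) = ½ · 27 · 24 = 324.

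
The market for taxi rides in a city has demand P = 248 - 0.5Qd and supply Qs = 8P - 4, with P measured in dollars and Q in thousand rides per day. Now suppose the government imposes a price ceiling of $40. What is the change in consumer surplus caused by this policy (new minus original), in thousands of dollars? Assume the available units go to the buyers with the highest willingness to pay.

Rearranging demand gives Qd = 496 - 2P. Without the control the market clears where 496 - 2P = 8P - 4, i.e. P* = 50 and Q* = 396.
Since 40 < 50, the ceiling is binding.
At P = 40: Qd = 496 - 2·40 = 416 and Qs = 8·40 - 4 = 316.
Consumer surplus without the control is ½ · (248 - 50) · 396 = 39204.
With the ceiling, 316 units are sold at 40 (assume they go to the highest-value buyers). The demand price at Q = 316 is 90, so CS = ½ · [(248 - 40) + (90 - 40)] · 316 = 40764.
Change in consumer surplus = 40764 - 39204 = 1560.

1560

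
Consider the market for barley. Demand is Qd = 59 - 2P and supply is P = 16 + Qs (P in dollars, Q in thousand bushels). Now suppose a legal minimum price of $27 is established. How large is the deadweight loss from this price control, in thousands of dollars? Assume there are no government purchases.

Rearranging supply gives Qs = P - 16. In a free market, 59 - 2P = P - 16 gives the equilibrium P* = 25, Q* = 9.
Since 27 > 25, the floor is binding.
At P = 27: Qd = 59 - 2·27 = 5 and Qs = 27 - 16 = 11.
Quantity traded falls to 5. At Q = 5 the demand price is (59 - 5)/2 = 27 and the supply price is 16 + 5 = 21.
Deadweight loss = ½ · (27 - 21) · (9 - 5) = ½ · 6 · 4 = 12.

12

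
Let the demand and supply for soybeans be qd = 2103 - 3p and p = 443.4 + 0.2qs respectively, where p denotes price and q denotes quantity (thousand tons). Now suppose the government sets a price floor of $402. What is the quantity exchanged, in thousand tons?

483

Rearranging supply gives qs = 5p - 2217. Without the control the market clears where 2103 - 3p = 5p - 2217, i.e. p* = 540 and q* = 483.
Since 402 is below p* = 540, the floor does not bind and the free-market outcome prevails.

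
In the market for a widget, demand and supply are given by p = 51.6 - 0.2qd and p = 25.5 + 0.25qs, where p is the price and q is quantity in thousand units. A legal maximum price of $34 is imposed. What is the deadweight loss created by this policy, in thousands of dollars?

Rearranging demand gives qd = 258 - 5p; rearranging supply gives qs = 4p - 102. Without the control the market clears where 258 - 5p = 4p - 102, i.e. p* = 40 and q* = 58.
The ceiling of 34 is below the equilibrium price 40, so it binds.
At p = 34: qd = 258 - 5·34 = 88 and qs = 4·34 - 102 = 34.
Quantity traded falls to 34. At q = 34 the demand price is (258 - 34)/5 = 44.8 and the supply price is (102 + 34)/4 = 34.
Deadweight loss = ½ · (44.8 - 34) · (58 - 34) = ½ · 10.8 · 24 = 129.6.

129.6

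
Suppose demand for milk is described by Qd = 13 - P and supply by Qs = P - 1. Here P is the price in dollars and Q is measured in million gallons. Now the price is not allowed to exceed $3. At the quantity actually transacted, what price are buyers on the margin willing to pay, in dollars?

Setting quantity demanded equal to quantity supplied, 13 - P = P - 1, gives P* = 7 and Q* = 6.
The ceiling of 3 is below the equilibrium price 7, so it binds.
At P = 3: Qd = 13 - 3 = 10 and Qs = 3 - 1 = 2.
Only 2 units reach the market. On the demand curve, the marginal buyer's willingness to pay at Q = 2 is (13 - 2) = 11.

11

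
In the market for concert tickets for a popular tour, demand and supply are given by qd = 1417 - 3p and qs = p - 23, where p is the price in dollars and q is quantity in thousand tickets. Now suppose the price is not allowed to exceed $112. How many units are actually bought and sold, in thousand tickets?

89

Without the control the market clears where 1417 - 3p = p - 23, i.e. p* = 360 and q* = 337.
Because the ceiling (112) lies below the market-clearing price, it is binding.
At p = 112: qd = 1417 - 3·112 = 1081 and qs = 112 - 23 = 89.
The quantity actually transacted is the short side, supply: 89.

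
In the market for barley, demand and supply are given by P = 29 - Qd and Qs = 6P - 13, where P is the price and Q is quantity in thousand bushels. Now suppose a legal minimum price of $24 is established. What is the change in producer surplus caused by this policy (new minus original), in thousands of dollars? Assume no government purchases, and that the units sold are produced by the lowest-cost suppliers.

63

Rearranging demand gives Qd = 29 - P. Setting quantity demanded equal to quantity supplied, 29 - P = 6P - 13, gives P* = 6 and Q* = 23.
Since 24 > 6, the floor is binding.
At P = 24: Qd = 29 - 24 = 5 and Qs = 6·24 - 13 = 131.
Producer surplus without the control is ½ · (6 - 13/6) · 23 = 529/12.
With the floor, 5 units are sold at 24. The supply price at Q = 5 is 3, so PS = ½ · [(24 - 13/6) + (24 - 3)] · 5 = 1285/12.
Change in producer surplus = 1285/12 - 529/12 = 63.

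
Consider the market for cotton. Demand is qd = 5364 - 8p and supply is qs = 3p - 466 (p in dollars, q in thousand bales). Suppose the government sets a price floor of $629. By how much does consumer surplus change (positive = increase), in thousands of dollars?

Setting quantity demanded equal to quantity supplied, 5364 - 8p = 3p - 466, gives p* = 530 and q* = 1124.
Because the floor (629) lies above the market-clearing price, it is binding.
At p = 629: qd = 5364 - 8·629 = 332 and qs = 3·629 - 466 = 1421.
Consumer surplus without the control is ½ · (670.5 - 530) · 1124 = 78961.
With the floor, consumers buy 332 units at 629, so CS = ½ · (670.5 - 629) · 332 = 6889.
Change in consumer surplus = 6889 - 78961 = -72072.

-72072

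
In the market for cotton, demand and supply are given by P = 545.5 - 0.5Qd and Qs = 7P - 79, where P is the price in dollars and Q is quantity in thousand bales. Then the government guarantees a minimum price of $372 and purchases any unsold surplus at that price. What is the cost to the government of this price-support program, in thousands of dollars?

Rearranging demand gives Qd = 1091 - 2P. Setting quantity demanded equal to quantity supplied, 1091 - 2P = 7P - 79, gives P* = 130 and Q* = 831.
Because the floor (372) lies above the market-clearing price, it is binding.
At P = 372: Qd = 1091 - 2·372 = 347 and Qs = 7·372 - 79 = 2525.
Surplus = Qs - Qd = 2178.
Government expenditure = surplus × support price = 2178 × 372 = 810216.

810216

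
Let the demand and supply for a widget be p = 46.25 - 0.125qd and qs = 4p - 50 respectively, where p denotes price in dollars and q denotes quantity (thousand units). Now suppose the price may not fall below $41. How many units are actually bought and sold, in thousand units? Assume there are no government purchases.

42

Rearranging demand gives qd = 370 - 8p. Equilibrium: 370 - 8p = 4p - 50, so 420 = 12p and p* = 35, q* = 90.
The floor of 41 is above the equilibrium price 35, so it binds.
At p = 41: qd = 370 - 8·41 = 42 and qs = 4·41 - 50 = 114.
The quantity actually transacted is the short side, demand: 42.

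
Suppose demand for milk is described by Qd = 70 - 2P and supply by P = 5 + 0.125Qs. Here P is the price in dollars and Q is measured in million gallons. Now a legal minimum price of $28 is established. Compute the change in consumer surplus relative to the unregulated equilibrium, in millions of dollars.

-527

Rearranging supply gives Qs = 8P - 40. Without the control the market clears where 70 - 2P = 8P - 40, i.e. P* = 11 and Q* = 48.
Because the floor (28) lies above the market-clearing price, it is binding.
At P = 28: Qd = 70 - 2·28 = 14 and Qs = 8·28 - 40 = 184.
Consumer surplus without the control is ½ · (35 - 11) · 48 = 576.
With the floor, consumers buy 14 units at 28, so CS = ½ · (35 - 28) · 14 = 49.
Change in consumer surplus = 49 - 576 = -527.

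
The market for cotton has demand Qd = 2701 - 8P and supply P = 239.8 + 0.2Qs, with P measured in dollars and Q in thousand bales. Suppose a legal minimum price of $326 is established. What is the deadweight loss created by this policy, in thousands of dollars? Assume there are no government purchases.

Rearranging supply gives Qs = 5P - 1199. Equilibrium: 2701 - 8P = 5P - 1199, so 3900 = 13P and P* = 300, Q* = 301.
The floor of 326 is above the equilibrium price 300, so it binds.
At P = 326: Qd = 2701 - 8·326 = 93 and Qs = 5·326 - 1199 = 431.
Quantity traded falls to 93. At Q = 93 the demand price is (2701 - 93)/8 = 326 and the supply price is (1199 + 93)/5 = 258.4.
Deadweight loss = ½ · (326 - 258.4) · (301 - 93) = ½ · 67.6 · 208 = 7030.4.

7030.4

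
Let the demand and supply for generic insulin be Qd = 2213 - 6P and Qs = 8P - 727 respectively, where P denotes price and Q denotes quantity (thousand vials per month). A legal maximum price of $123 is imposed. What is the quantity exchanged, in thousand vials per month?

Setting quantity demanded equal to quantity supplied, 2213 - 6P = 8P - 727, gives P* = 210 and Q* = 953.
The ceiling of 123 is below the equilibrium price 210, so it binds.
At P = 123: Qd = 2213 - 6·123 = 1475 and Qs = 8·123 - 727 = 257.
The quantity actually transacted is the short side, supply: 257.

257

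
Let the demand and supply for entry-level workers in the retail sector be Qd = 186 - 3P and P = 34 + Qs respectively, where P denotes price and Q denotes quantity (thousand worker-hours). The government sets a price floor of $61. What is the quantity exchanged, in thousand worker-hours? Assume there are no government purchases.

Rearranging supply gives Qs = P - 34. Without the control the market clears where 186 - 3P = P - 34, i.e. P* = 55 and Q* = 21.
The floor of 61 is above the equilibrium price 55, so it binds.
At P = 61: Qd = 186 - 3·61 = 3 and Qs = 61 - 34 = 27.
The quantity actually transacted is the short side, demand: 3.

3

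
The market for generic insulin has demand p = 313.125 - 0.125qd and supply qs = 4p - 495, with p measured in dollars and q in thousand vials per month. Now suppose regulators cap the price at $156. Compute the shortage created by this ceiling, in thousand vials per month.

1128

Rearranging demand gives qd = 2505 - 8p. Setting quantity demanded equal to quantity supplied, 2505 - 8p = 4p - 495, gives p* = 250 and q* = 505.
Since 156 < 250, the ceiling is binding.
At p = 156: qd = 2505 - 8·156 = 1257 and qs = 4·156 - 495 = 129.
Shortage = qd - qs = 1257 - 129 = 1128.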